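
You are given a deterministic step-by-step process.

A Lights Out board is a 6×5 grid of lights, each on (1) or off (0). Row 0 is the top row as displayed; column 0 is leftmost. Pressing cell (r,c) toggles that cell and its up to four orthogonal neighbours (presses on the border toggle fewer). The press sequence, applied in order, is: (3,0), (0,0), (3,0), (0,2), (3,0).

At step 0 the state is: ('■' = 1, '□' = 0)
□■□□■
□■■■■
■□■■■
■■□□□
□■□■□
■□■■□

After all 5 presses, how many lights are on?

18

k=0  □■□□■
□■■■■
■□■■■
■■□□□
□■□■□
■□■■□
k=1  □■□□■
□■■■■
□□■■■
□□□□□
■■□■□
■□■■□
k=2  ■□□□■
■■■■■
□□■■■
□□□□□
■■□■□
■□■■□
k=3  ■□□□■
■■■■■
■□■■■
■■□□□
□■□■□
■□■■□
k=4  ■■■■■
■■□■■
■□■■■
■■□□□
□■□■□
■□■■□
k=5  ■■■■■
■■□■■
□□■■■
□□□□□
■■□■□
■□■■□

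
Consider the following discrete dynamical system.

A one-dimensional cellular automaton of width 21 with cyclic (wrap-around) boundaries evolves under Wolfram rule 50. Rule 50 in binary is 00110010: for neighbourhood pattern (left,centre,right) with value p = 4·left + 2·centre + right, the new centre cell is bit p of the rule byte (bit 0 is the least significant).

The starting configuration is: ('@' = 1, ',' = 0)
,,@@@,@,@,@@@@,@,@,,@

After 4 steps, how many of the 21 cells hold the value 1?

step 0: ,,@@@,@,@,@@@@,@,@,,@
step 1: @@,,,@,@,@,,,,@,@,@@,
step 2: ,,@,@,@,@,@,,@,@,@,,@
step 3: @@,@,@,@,@,@@,@,@,@@,
step 4: ,,@,@,@,@,@,,@,@,@,,@

9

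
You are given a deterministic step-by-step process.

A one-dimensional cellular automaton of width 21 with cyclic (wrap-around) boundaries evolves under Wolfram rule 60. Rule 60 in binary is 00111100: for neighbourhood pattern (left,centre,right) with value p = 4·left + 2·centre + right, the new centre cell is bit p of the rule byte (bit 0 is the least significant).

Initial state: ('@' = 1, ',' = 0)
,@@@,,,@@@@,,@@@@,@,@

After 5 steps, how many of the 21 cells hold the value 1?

10

[0] ,@@@,,,@@@@,,@@@@,@,@
[1] @@,,@,,@,,,@,@,,,@@@@
[2] ,,@,@@,@@,,@@@@,,@,,,
[3] ,,@@@,@@,@,@,,,@,@@,,
[4] ,,@,,@@,@@@@@,,@@@,@,
[5] ,,@@,@,@@,,,,@,@,,@@@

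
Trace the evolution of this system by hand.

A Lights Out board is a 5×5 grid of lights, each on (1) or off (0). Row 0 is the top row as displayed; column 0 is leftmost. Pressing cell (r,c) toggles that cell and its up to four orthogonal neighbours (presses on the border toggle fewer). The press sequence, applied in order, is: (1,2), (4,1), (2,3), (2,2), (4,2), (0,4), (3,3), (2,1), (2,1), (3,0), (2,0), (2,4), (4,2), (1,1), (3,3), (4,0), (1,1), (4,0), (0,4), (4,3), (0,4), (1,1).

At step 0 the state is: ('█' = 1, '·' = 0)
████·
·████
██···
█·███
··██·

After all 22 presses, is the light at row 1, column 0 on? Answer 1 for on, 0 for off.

t=0: ████·
·████
██···
█·███
··██·
t=1: ██·█·
····█
███··
█·███
··██·
t=2: ██·█·
····█
███··
█████
██·█·
t=3: ██·█·
···██
██·██
███·█
██·█·
t=4: ██·█·
··███
█·█·█
██··█
██·█·
t=5: ██·█·
··███
█·█·█
███·█
█·█··
t=6: ██··█
··██·
█·█·█
███·█
█·█··
t=7: ██··█
··██·
█·███
██·█·
█·██·
t=8: ██··█
·███·
·█·██
█··█·
█·██·
t=9: ██··█
··██·
█·███
██·█·
█·██·
t=10: ██··█
··██·
··███
···█·
··██·
t=11: ██··█
█·██·
█████
█··█·
··██·
t=12: ██··█
█·███
███··
█··██
··██·
t=13: ██··█
█·███
███··
█·███
·█···
t=14: █···█
·█·██
█·█··
█·███
·█···
t=15: █···█
·█·██
█·██·
█····
·█·█·
t=16: █···█
·█·██
█·██·
·····
█··█·
t=17: ██··█
█·███
████·
·····
█··█·
t=18: ██··█
█·███
████·
█····
·█·█·
t=19: ██·█·
█·██·
████·
█····
·█·█·
t=20: ██·█·
█·██·
████·
█··█·
·██·█
t=21: ██··█
█·███
████·
█··█·
·██·█
t=22: █···█
·█·██
█·██·
█··█·
·██·█

0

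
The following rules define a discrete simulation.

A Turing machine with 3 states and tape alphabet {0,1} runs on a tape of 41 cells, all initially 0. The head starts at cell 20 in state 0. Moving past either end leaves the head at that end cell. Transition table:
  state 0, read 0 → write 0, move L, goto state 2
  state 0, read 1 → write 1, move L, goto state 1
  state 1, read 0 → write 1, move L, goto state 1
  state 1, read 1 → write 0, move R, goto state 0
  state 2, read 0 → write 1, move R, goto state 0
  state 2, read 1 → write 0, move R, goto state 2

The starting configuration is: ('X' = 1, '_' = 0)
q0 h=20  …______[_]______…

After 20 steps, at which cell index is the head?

step 0: q0 h=20  …______[_]______…
step 1: q2 h=19  …______[_]______…
step 2: q0 h=20  …_____X[_]______…
step 3: q2 h=19  …______[X]______…
step 4: q2 h=20  …______[_]______…
step 5: q0 h=21  …_____X[_]______…
step 6: q2 h=20  …______[X]______…
step 7: q2 h=21  …______[_]______…
step 8: q0 h=22  …_____X[_]______…
step 9: q2 h=21  …______[X]______…
step 10: q2 h=22  …______[_]______…
step 11: q0 h=23  …_____X[_]______…
step 12: q2 h=22  …______[X]______…
step 13: q2 h=23  …______[_]______…
step 14: q0 h=24  …_____X[_]______…
step 15: q2 h=23  …______[X]______…
step 16: q2 h=24  …______[_]______…
step 17: q0 h=25  …_____X[_]______…
step 18: q2 h=24  …______[X]______…
step 19: q2 h=25  …______[_]______…
step 20: q0 h=26  …_____X[_]______…

26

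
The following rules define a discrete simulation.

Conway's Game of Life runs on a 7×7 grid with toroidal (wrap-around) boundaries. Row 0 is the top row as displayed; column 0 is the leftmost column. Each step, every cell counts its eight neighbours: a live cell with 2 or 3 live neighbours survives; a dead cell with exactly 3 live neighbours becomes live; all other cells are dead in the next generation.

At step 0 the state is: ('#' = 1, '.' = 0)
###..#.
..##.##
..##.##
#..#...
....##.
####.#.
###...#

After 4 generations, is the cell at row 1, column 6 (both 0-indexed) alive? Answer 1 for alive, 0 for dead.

[0] ###..#.
..##.##
..##.##
#..#...
....##.
####.#.
###...#
[1] ....##.
.......
##...#.
..##...
#....#.
...#.#.
....##.
[2] ....##.
....###
.##....
#.#.#..
..##..#
.....#.
...#..#
[3] ...#...
...##.#
###.#.#
#......
.######
..#####
......#
[4] ...###.
.#..#.#
.##.#.#
.......
.#.....
.#.....
..#...#

1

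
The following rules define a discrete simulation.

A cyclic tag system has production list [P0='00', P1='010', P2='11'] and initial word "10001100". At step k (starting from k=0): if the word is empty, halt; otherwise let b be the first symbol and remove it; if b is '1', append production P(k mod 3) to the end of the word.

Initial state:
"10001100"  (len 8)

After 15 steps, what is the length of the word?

gen 0: "10001100"  (len 8)
gen 1: "000110000"  (len 9)
gen 2: "00110000"  (len 8)
gen 3: "0110000"  (len 7)
gen 4: "110000"  (len 6)
gen 5: "10000010"  (len 8)
gen 6: "000001011"  (len 9)
gen 7: "00001011"  (len 8)
gen 8: "0001011"  (len 7)
gen 9: "001011"  (len 6)
gen 10: "01011"  (len 5)
gen 11: "1011"  (len 4)
gen 12: "01111"  (len 5)
gen 13: "1111"  (len 4)
gen 14: "111010"  (len 6)
gen 15: "1101011"  (len 7)

7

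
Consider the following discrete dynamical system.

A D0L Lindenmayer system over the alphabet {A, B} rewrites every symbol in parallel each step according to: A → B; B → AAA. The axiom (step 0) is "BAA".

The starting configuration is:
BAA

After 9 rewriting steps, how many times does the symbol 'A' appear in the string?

gen 0: BAA
gen 1: AAABB
gen 2: BBBAAAAAA
gen 3: AAAAAAAAABBBBBB
gen 4: BBBBBBBBBAAAAAAAAAAAAAAAAAA
gen 5: AAAAAAAAAAAAAAAAAAAAAAAAAAABBBBBBBBBBBBBBBBBB
gen 6: BBBBBBBBBBBBBBBBBBBBBBBBBBBAAAAAAAAAAAAAAAAAAAAAAAAAAAAAAAAAAAAAAAAAAAAAAAAAAAAAA
gen 7: AAAAAAAAAAAAAAAAAAAAAAAAAAAAAAAAAAAAAAAAAAAAAAAAAAAAAAAAAA…AAAABBBBBBBBBBBBBBBBBBBBBBBBBBBBBBBBBBBBBBBBBBBBBBBBBBBBBB  (len 135)
gen 8: BBBBBBBBBBBBBBBBBBBBBBBBBBBBBBBBBBBBBBBBBBBBBBBBBBBBBBBBBB…AAAAAAAAAAAAAAAAAAAAAAAAAAAAAAAAAAAAAAAAAAAAAAAAAAAAAAAAAA  (len 243)
gen 9: AAAAAAAAAAAAAAAAAAAAAAAAAAAAAAAAAAAAAAAAAAAAAAAAAAAAAAAAAA…BBBBBBBBBBBBBBBBBBBBBBBBBBBBBBBBBBBBBBBBBBBBBBBBBBBBBBBBBB  (len 405)

243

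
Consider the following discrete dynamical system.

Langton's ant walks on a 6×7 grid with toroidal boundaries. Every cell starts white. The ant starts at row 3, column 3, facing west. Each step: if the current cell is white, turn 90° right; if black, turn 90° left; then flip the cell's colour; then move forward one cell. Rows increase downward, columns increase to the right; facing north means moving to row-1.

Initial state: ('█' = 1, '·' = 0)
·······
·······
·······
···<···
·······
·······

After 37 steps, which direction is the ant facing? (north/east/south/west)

south

gen 0: ·······
·······
·······
···<···
·······
·······
gen 1: ·······
·······
···^···
···█···
·······
·······
gen 2: ·······
·······
···█>··
···█···
·······
·······
gen 3: ·······
·······
···██··
···█v··
·······
·······
gen 4: ·······
·······
···██··
···<█··
·······
·······
gen 5: ·······
·······
···██··
····█··
···v···
·······
gen 6: ·······
·······
···██··
····█··
··<█···
·······
gen 7: ·······
·······
···██··
··^·█··
··██···
·······
gen 8: ·······
·······
···██··
··█>█··
··██···
·······
gen 9: ·······
·······
···██··
··███··
··█v···
·······
gen 10: ·······
·······
···██··
··███··
··█·>··
·······
gen 11: ·······
·······
···██··
··███··
··█·█··
····v··
gen 12: ·······
·······
···██··
··███··
··█·█··
···<█··
gen 13: ·······
·······
···██··
··███··
··█^█··
···██··
gen 14: ·······
·······
···██··
··███··
··██>··
···██··
gen 15: ·······
·······
···██··
··██^··
··██···
···██··
gen 16: ·······
·······
···██··
··█<···
··██···
···██··
gen 17: ·······
·······
···██··
··█····
··█v···
···██··
gen 18: ·······
·······
···██··
··█····
··█·>··
···██··
gen 19: ·······
·······
···██··
··█····
··█·█··
···█v··
gen 20: ·······
·······
···██··
··█····
··█·█··
···█·>·
gen 21: ·····v·
·······
···██··
··█····
··█·█··
···█·█·
gen 22: ····<█·
·······
···██··
··█····
··█·█··
···█·█·
gen 23: ····██·
·······
···██··
··█····
··█·█··
···█^█·
gen 24: ····██·
·······
···██··
··█····
··█·█··
···██>·
gen 25: ····██·
·······
···██··
··█····
··█·█^·
···██··
gen 26: ····██·
·······
···██··
··█····
··█·██>
···██··
gen 27: ····██·
·······
···██··
··█····
··█·███
···██·v
gen 28: ····██·
·······
···██··
··█····
··█·███
···██<█
gen 29: ····██·
·······
···██··
··█····
··█·█^█
···████
gen 30: ····██·
·······
···██··
··█····
··█·<·█
···████
gen 31: ····██·
·······
···██··
··█····
··█···█
···█v██
gen 32: ····██·
·······
···██··
··█····
··█···█
···█·>█
gen 33: ····██·
·······
···██··
··█····
··█··^█
···█··█
gen 34: ····██·
·······
···██··
··█····
··█··█>
···█··█
gen 35: ····██·
·······
···██··
··█···^
··█··█·
···█··█
gen 36: ····██·
·······
···██··
>·█···█
··█··█·
···█··█
gen 37: ····██·
·······
···██··
█·█···█
v·█··█·
···█··█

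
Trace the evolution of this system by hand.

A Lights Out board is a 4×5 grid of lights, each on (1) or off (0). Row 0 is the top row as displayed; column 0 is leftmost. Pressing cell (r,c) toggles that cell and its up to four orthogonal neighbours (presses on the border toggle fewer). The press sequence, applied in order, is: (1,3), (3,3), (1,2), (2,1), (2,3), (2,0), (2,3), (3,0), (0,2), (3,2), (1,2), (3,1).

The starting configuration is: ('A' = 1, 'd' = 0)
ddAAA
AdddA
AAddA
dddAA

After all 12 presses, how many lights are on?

9

gen 0: ddAAA
AdddA
AAddA
dddAA
gen 1: ddAdA
AdAAd
AAdAA
dddAA
gen 2: ddAdA
AdAAd
AAddA
ddAdd
gen 3: ddddA
AAddd
AAAdA
ddAdd
gen 4: ddddA
Adddd
ddddA
dAAdd
gen 5: ddddA
AddAd
ddAAd
dAAAd
gen 6: ddddA
dddAd
AAAAd
AAAAd
gen 7: ddddA
ddddd
AAddA
AAAdd
gen 8: ddddA
ddddd
dAddA
ddAdd
gen 9: dAAAA
ddAdd
dAddA
ddAdd
gen 10: dAAAA
ddAdd
dAAdA
dAdAd
gen 11: dAdAA
dAdAd
dAddA
dAdAd
gen 12: dAdAA
dAdAd
ddddA
AdAAd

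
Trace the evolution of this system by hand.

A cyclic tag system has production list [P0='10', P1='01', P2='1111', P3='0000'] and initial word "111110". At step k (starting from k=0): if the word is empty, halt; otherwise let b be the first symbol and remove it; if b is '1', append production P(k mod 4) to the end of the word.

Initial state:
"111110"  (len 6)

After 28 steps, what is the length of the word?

36

gen 0: "111110"  (len 6)
gen 1: "1111010"  (len 7)
gen 2: "11101001"  (len 8)
gen 3: "11010011111"  (len 11)
gen 4: "10100111110000"  (len 14)
gen 5: "010011111000010"  (len 15)
gen 6: "10011111000010"  (len 14)
gen 7: "00111110000101111"  (len 17)
gen 8: "0111110000101111"  (len 16)
gen 9: "111110000101111"  (len 15)
gen 10: "1111000010111101"  (len 16)
gen 11: "1110000101111011111"  (len 19)
gen 12: "1100001011110111110000"  (len 22)
gen 13: "10000101111011111000010"  (len 23)
gen 14: "000010111101111100001001"  (len 24)
gen 15: "00010111101111100001001"  (len 23)
gen 16: "0010111101111100001001"  (len 22)
gen 17: "010111101111100001001"  (len 21)
gen 18: "10111101111100001001"  (len 20)
gen 19: "01111011111000010011111"  (len 23)
gen 20: "1111011111000010011111"  (len 22)
gen 21: "11101111100001001111110"  (len 23)
gen 22: "110111110000100111111001"  (len 24)
gen 23: "101111100001001111110011111"  (len 27)
gen 24: "011111000010011111100111110000"  (len 30)
gen 25: "11111000010011111100111110000"  (len 29)
gen 26: "111100001001111110011111000001"  (len 30)
gen 27: "111000010011111100111110000011111"  (len 33)
gen 28: "110000100111111001111100000111110000"  (len 36)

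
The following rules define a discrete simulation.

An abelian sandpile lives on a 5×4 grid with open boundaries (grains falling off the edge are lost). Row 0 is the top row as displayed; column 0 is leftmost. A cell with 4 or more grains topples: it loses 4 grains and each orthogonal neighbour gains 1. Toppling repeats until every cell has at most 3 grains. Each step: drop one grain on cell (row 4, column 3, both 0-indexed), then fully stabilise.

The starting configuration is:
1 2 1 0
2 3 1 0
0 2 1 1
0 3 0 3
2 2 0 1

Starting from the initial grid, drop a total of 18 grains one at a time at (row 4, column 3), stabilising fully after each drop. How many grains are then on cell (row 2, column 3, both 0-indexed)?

3

t=0: 1 2 1 0
2 3 1 0
0 2 1 1
0 3 0 3
2 2 0 1
t=1: 1 2 1 0
2 3 1 0
0 2 1 1
0 3 0 3
2 2 0 2
t=2: 1 2 1 0
2 3 1 0
0 2 1 1
0 3 0 3
2 2 0 3
t=3: 1 2 1 0
2 3 1 0
0 2 1 2
0 3 1 0
2 2 1 1
t=4: 1 2 1 0
2 3 1 0
0 2 1 2
0 3 1 0
2 2 1 2
t=5: 1 2 1 0
2 3 1 0
0 2 1 2
0 3 1 0
2 2 1 3
t=6: 1 2 1 0
2 3 1 0
0 2 1 2
0 3 1 1
2 2 2 0
t=7: 1 2 1 0
2 3 1 0
0 2 1 2
0 3 1 1
2 2 2 1
t=8: 1 2 1 0
2 3 1 0
0 2 1 2
0 3 1 1
2 2 2 2
t=9: 1 2 1 0
2 3 1 0
0 2 1 2
0 3 1 1
2 2 2 3
t=10: 1 2 1 0
2 3 1 0
0 2 1 2
0 3 1 2
2 2 3 0
t=11: 1 2 1 0
2 3 1 0
0 2 1 2
0 3 1 2
2 2 3 1
t=12: 1 2 1 0
2 3 1 0
0 2 1 2
0 3 1 2
2 2 3 2
t=13: 1 2 1 0
2 3 1 0
0 2 1 2
0 3 1 2
2 2 3 3
t=14: 1 2 1 0
2 3 1 0
0 2 1 2
0 3 2 3
2 3 0 1
t=15: 1 2 1 0
2 3 1 0
0 2 1 2
0 3 2 3
2 3 0 2
t=16: 1 2 1 0
2 3 1 0
0 2 1 2
0 3 2 3
2 3 0 3
t=17: 1 2 1 0
2 3 1 0
0 2 1 3
0 3 3 0
2 3 1 1
t=18: 1 2 1 0
2 3 1 0
0 2 1 3
0 3 3 0
2 3 1 2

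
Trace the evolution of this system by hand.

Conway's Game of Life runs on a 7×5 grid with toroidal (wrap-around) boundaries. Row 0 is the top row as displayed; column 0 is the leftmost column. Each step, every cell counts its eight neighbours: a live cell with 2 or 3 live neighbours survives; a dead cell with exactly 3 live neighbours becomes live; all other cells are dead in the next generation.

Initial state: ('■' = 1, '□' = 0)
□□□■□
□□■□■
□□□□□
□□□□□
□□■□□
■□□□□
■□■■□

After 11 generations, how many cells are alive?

k=0  □□□■□
□□■□■
□□□□□
□□□□□
□□■□□
■□□□□
■□■■□
k=1  □■□□□
□□□■□
□□□□□
□□□□□
□□□□□
□□■■■
□■■■□
k=2  □■□■□
□□□□□
□□□□□
□□□□□
□□□■□
□■□□■
■■□□■
k=3  □■■□■
□□□□□
□□□□□
□□□□□
□□□□□
□■■■■
□■□■■
k=4  □■■□■
□□□□□
□□□□□
□□□□□
□□■■□
□■□□■
□□□□□
k=5  □□□□□
□□□□□
□□□□□
□□□□□
□□■■□
□□■■□
□■■■□
k=6  □□■□□
□□□□□
□□□□□
□□□□□
□□■■□
□□□□■
□■□■□
k=7  □□■□□
□□□□□
□□□□□
□□□□□
□□□■□
□□□□■
□□■■□
k=8  □□■■□
□□□□□
□□□□□
□□□□□
□□□□□
□□■□■
□□■■□
k=9  □□■■□
□□□□□
□□□□□
□□□□□
□□□□□
□□■□□
□■□□■
k=10  □□■■□
□□□□□
□□□□□
□□□□□
□□□□□
□□□□□
□■□□□
k=11  □□■□□
□□□□□
□□□□□
□□□□□
□□□□□
□□□□□
□□■□□

2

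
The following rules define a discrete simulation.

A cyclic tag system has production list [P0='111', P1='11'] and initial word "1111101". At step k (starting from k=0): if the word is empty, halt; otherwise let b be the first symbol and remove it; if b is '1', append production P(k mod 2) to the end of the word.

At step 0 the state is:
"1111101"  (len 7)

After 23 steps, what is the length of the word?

40

[0] "1111101"  (len 7)
[1] "111101111"  (len 9)
[2] "1110111111"  (len 10)
[3] "110111111111"  (len 12)
[4] "1011111111111"  (len 13)
[5] "011111111111111"  (len 15)
[6] "11111111111111"  (len 14)
[7] "1111111111111111"  (len 16)
[8] "11111111111111111"  (len 17)
[9] "1111111111111111111"  (len 19)
[10] "11111111111111111111"  (len 20)
[11] "1111111111111111111111"  (len 22)
[12] "11111111111111111111111"  (len 23)
[13] "1111111111111111111111111"  (len 25)
[14] "11111111111111111111111111"  (len 26)
[15] "1111111111111111111111111111"  (len 28)
[16] "11111111111111111111111111111"  (len 29)
[17] "1111111111111111111111111111111"  (len 31)
[18] "11111111111111111111111111111111"  (len 32)
[19] "1111111111111111111111111111111111"  (len 34)
[20] "11111111111111111111111111111111111"  (len 35)
[21] "1111111111111111111111111111111111111"  (len 37)
[22] "11111111111111111111111111111111111111"  (len 38)
[23] "1111111111111111111111111111111111111111"  (len 40)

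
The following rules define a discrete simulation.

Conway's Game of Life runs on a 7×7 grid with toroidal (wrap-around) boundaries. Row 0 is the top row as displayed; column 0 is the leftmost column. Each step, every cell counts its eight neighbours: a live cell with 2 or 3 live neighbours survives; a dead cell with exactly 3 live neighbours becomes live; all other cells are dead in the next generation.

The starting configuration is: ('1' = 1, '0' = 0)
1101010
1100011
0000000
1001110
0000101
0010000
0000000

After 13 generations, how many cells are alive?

0) 1101010
1100011
0000000
1001110
0000101
0010000
0000000
1) 0110110
0110110
0100000
0001111
0000101
0000000
0110000
2) 1000110
1000110
1100001
1001101
0001101
0000000
0111000
3) 1010010
0000100
0101000
0111100
1001101
0000100
0111100
4) 0010010
0111100
0100000
0100010
1100000
1100000
0110110
5) 0000010
0101100
1101100
0110000
0010001
0000001
1011111
6) 1100000
1101010
1000100
0000000
1110000
0110100
1001100
7) 0001000
0010100
1100101
1000000
1011000
0000100
1001100
8) 0010000
1110110
1101011
0011000
0101000
0110100
0001100
9) 0010010
0000110
0000010
0001001
0100100
0100100
0100100
10) 0001010
0000111
0000011
0000110
1011110
1111110
0111110
11) 0000000
0000000
0000000
0000000
1000000
1000000
1000000
12) 0000000
0000000
0000000
0000000
0000000
1100001
0000000
13) 0000000
0000000
0000000
0000000
1000000
1000000
1000000

3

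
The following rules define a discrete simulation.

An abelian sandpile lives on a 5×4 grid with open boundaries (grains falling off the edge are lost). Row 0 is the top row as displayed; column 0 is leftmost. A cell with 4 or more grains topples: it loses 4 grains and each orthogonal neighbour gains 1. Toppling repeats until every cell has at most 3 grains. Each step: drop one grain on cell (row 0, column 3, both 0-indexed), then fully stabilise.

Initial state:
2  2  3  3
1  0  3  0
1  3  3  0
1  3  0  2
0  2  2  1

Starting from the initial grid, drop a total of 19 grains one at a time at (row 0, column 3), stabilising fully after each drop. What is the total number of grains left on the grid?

gen 0: 2  2  3  3
1  0  3  0
1  3  3  0
1  3  0  2
0  2  2  1
gen 1: 2  3  1  1
1  2  1  2
2  1  1  1
2  0  2  2
0  3  2  1
gen 2: 2  3  1  2
1  2  1  2
2  1  1  1
2  0  2  2
0  3  2  1
gen 3: 2  3  1  3
1  2  1  2
2  1  1  1
2  0  2  2
0  3  2  1
gen 4: 2  3  2  0
1  2  1  3
2  1  1  1
2  0  2  2
0  3  2  1
gen 5: 2  3  2  1
1  2  1  3
2  1  1  1
2  0  2  2
0  3  2  1
gen 6: 2  3  2  2
1  2  1  3
2  1  1  1
2  0  2  2
0  3  2  1
gen 7: 2  3  2  3
1  2  1  3
2  1  1  1
2  0  2  2
0  3  2  1
gen 8: 2  3  3  1
1  2  2  0
2  1  1  2
2  0  2  2
0  3  2  1
gen 9: 2  3  3  2
1  2  2  0
2  1  1  2
2  0  2  2
0  3  2  1
gen 10: 2  3  3  3
1  2  2  0
2  1  1  2
2  0  2  2
0  3  2  1
gen 11: 3  0  1  1
1  3  3  1
2  1  1  2
2  0  2  2
0  3  2  1
gen 12: 3  0  1  2
1  3  3  1
2  1  1  2
2  0  2  2
0  3  2  1
gen 13: 3  0  1  3
1  3  3  1
2  1  1  2
2  0  2  2
0  3  2  1
gen 14: 3  0  2  0
1  3  3  2
2  1  1  2
2  0  2  2
0  3  2  1
gen 15: 3  0  2  1
1  3  3  2
2  1  1  2
2  0  2  2
0  3  2  1
gen 16: 3  0  2  2
1  3  3  2
2  1  1  2
2  0  2  2
0  3  2  1
gen 17: 3  0  2  3
1  3  3  2
2  1  1  2
2  0  2  2
0  3  2  1
gen 18: 3  0  3  0
1  3  3  3
2  1  1  2
2  0  2  2
0  3  2  1
gen 19: 3  0  3  1
1  3  3  3
2  1  1  2
2  0  2  2
0  3  2  1

35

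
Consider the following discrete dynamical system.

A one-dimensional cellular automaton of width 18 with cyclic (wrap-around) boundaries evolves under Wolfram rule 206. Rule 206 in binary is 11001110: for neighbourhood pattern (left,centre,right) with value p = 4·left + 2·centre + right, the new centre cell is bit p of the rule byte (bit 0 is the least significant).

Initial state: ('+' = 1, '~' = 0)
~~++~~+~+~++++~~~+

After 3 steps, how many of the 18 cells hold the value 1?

13

[0] ~~++~~+~+~++++~~~+
[1] ~+++~++~+~++++~~++
[2] ~+++~++~+~++++~+++
[3] ~+++~++~+~++++~+++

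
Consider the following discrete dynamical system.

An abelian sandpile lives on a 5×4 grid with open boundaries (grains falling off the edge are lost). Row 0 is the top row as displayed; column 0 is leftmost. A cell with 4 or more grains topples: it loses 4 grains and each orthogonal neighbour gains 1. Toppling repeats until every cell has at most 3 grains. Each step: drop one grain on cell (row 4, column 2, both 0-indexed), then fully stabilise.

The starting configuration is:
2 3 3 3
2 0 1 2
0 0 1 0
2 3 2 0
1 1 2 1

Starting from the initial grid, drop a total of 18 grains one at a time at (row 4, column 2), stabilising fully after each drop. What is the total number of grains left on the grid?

37

gen 0: 2 3 3 3
2 0 1 2
0 0 1 0
2 3 2 0
1 1 2 1
gen 1: 2 3 3 3
2 0 1 2
0 0 1 0
2 3 2 0
1 1 3 1
gen 2: 2 3 3 3
2 0 1 2
0 0 1 0
2 3 3 0
1 2 0 2
gen 3: 2 3 3 3
2 0 1 2
0 0 1 0
2 3 3 0
1 2 1 2
gen 4: 2 3 3 3
2 0 1 2
0 0 1 0
2 3 3 0
1 2 2 2
gen 5: 2 3 3 3
2 0 1 2
0 0 1 0
2 3 3 0
1 2 3 2
gen 6: 2 3 3 3
2 0 1 2
0 1 2 0
3 1 1 1
2 0 2 3
gen 7: 2 3 3 3
2 0 1 2
0 1 2 0
3 1 1 1
2 0 3 3
gen 8: 2 3 3 3
2 0 1 2
0 1 2 0
3 1 2 2
2 1 1 0
gen 9: 2 3 3 3
2 0 1 2
0 1 2 0
3 1 2 2
2 1 2 0
gen 10: 2 3 3 3
2 0 1 2
0 1 2 0
3 1 2 2
2 1 3 0
gen 11: 2 3 3 3
2 0 1 2
0 1 2 0
3 1 3 2
2 2 0 1
gen 12: 2 3 3 3
2 0 1 2
0 1 2 0
3 1 3 2
2 2 1 1
gen 13: 2 3 3 3
2 0 1 2
0 1 2 0
3 1 3 2
2 2 2 1
gen 14: 2 3 3 3
2 0 1 2
0 1 2 0
3 1 3 2
2 2 3 1
gen 15: 2 3 3 3
2 0 1 2
0 1 3 0
3 2 0 3
2 3 1 2
gen 16: 2 3 3 3
2 0 1 2
0 1 3 0
3 2 0 3
2 3 2 2
gen 17: 2 3 3 3
2 0 1 2
0 1 3 0
3 2 0 3
2 3 3 2
gen 18: 2 3 3 3
2 0 1 2
0 1 3 0
3 3 1 3
3 0 1 3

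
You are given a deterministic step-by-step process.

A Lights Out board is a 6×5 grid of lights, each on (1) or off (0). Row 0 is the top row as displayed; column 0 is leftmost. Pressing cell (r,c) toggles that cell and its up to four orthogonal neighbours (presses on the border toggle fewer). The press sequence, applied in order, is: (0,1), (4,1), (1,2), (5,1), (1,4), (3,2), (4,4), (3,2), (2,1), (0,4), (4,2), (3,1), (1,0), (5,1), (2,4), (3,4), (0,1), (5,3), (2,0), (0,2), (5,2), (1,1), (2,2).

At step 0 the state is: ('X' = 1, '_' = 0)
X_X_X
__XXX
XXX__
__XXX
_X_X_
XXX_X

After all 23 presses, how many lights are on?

12

0) X_X_X
__XXX
XXX__
__XXX
_X_X_
XXX_X
1) _X__X
_XXXX
XXX__
__XXX
_X_X_
XXX_X
2) _X__X
_XXXX
XXX__
_XXXX
X_XX_
X_X_X
3) _XX_X
____X
XX___
_XXXX
X_XX_
X_X_X
4) _XX_X
____X
XX___
_XXXX
XXXX_
_X__X
5) _XX__
___X_
XX__X
_XXXX
XXXX_
_X__X
6) _XX__
___X_
XXX_X
____X
XX_X_
_X__X
7) _XX__
___X_
XXX_X
_____
XX__X
_X___
8) _XX__
___X_
XX__X
_XXX_
XXX_X
_X___
9) _XX__
_X_X_
__X_X
__XX_
XXX_X
_X___
10) _XXXX
_X_XX
__X_X
__XX_
XXX_X
_X___
11) _XXXX
_X_XX
__X_X
___X_
X__XX
_XX__
12) _XXXX
_X_XX
_XX_X
XXXX_
XX_XX
_XX__
13) XXXXX
X__XX
XXX_X
XXXX_
XX_XX
_XX__
14) XXXXX
X__XX
XXX_X
XXXX_
X__XX
X____
15) XXXXX
X__X_
XXXX_
XXXXX
X__XX
X____
16) XXXXX
X__X_
XXXXX
XXX__
X__X_
X____
17) ___XX
XX_X_
XXXXX
XXX__
X__X_
X____
18) ___XX
XX_X_
XXXXX
XXX__
X____
X_XXX
19) ___XX
_X_X_
__XXX
_XX__
X____
X_XXX
20) _XX_X
_XXX_
__XXX
_XX__
X____
X_XXX
21) _XX_X
_XXX_
__XXX
_XX__
X_X__
XX__X
22) __X_X
X__X_
_XXXX
_XX__
X_X__
XX__X
23) __X_X
X_XX_
____X
_X___
X_X__
XX__X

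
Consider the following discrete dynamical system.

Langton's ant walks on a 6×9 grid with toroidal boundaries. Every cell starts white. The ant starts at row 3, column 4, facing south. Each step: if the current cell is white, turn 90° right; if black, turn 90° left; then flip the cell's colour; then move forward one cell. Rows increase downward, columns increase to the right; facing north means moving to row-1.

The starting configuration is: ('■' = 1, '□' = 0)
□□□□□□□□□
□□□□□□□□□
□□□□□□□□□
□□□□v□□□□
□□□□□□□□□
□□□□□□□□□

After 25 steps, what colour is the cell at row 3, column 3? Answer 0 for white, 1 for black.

[0] □□□□□□□□□
□□□□□□□□□
□□□□□□□□□
□□□□v□□□□
□□□□□□□□□
□□□□□□□□□
[1] □□□□□□□□□
□□□□□□□□□
□□□□□□□□□
□□□<■□□□□
□□□□□□□□□
□□□□□□□□□
[2] □□□□□□□□□
□□□□□□□□□
□□□^□□□□□
□□□■■□□□□
□□□□□□□□□
□□□□□□□□□
[3] □□□□□□□□□
□□□□□□□□□
□□□■>□□□□
□□□■■□□□□
□□□□□□□□□
□□□□□□□□□
[4] □□□□□□□□□
□□□□□□□□□
□□□■■□□□□
□□□■v□□□□
□□□□□□□□□
□□□□□□□□□
[5] □□□□□□□□□
□□□□□□□□□
□□□■■□□□□
□□□■□>□□□
□□□□□□□□□
□□□□□□□□□
[6] □□□□□□□□□
□□□□□□□□□
□□□■■□□□□
□□□■□■□□□
□□□□□v□□□
□□□□□□□□□
[7] □□□□□□□□□
□□□□□□□□□
□□□■■□□□□
□□□■□■□□□
□□□□<■□□□
□□□□□□□□□
[8] □□□□□□□□□
□□□□□□□□□
□□□■■□□□□
□□□■^■□□□
□□□□■■□□□
□□□□□□□□□
[9] □□□□□□□□□
□□□□□□□□□
□□□■■□□□□
□□□■■>□□□
□□□□■■□□□
□□□□□□□□□
[10] □□□□□□□□□
□□□□□□□□□
□□□■■^□□□
□□□■■□□□□
□□□□■■□□□
□□□□□□□□□
[11] □□□□□□□□□
□□□□□□□□□
□□□■■■>□□
□□□■■□□□□
□□□□■■□□□
□□□□□□□□□
[12] □□□□□□□□□
□□□□□□□□□
□□□■■■■□□
□□□■■□v□□
□□□□■■□□□
□□□□□□□□□
[13] □□□□□□□□□
□□□□□□□□□
□□□■■■■□□
□□□■■<■□□
□□□□■■□□□
□□□□□□□□□
[14] □□□□□□□□□
□□□□□□□□□
□□□■■^■□□
□□□■■■■□□
□□□□■■□□□
□□□□□□□□□
[15] □□□□□□□□□
□□□□□□□□□
□□□■<□■□□
□□□■■■■□□
□□□□■■□□□
□□□□□□□□□
[16] □□□□□□□□□
□□□□□□□□□
□□□■□□■□□
□□□■v■■□□
□□□□■■□□□
□□□□□□□□□
[17] □□□□□□□□□
□□□□□□□□□
□□□■□□■□□
□□□■□>■□□
□□□□■■□□□
□□□□□□□□□
[18] □□□□□□□□□
□□□□□□□□□
□□□■□^■□□
□□□■□□■□□
□□□□■■□□□
□□□□□□□□□
[19] □□□□□□□□□
□□□□□□□□□
□□□■□■>□□
□□□■□□■□□
□□□□■■□□□
□□□□□□□□□
[20] □□□□□□□□□
□□□□□□^□□
□□□■□■□□□
□□□■□□■□□
□□□□■■□□□
□□□□□□□□□
[21] □□□□□□□□□
□□□□□□■>□
□□□■□■□□□
□□□■□□■□□
□□□□■■□□□
□□□□□□□□□
[22] □□□□□□□□□
□□□□□□■■□
□□□■□■□v□
□□□■□□■□□
□□□□■■□□□
□□□□□□□□□
[23] □□□□□□□□□
□□□□□□■■□
□□□■□■<■□
□□□■□□■□□
□□□□■■□□□
□□□□□□□□□
[24] □□□□□□□□□
□□□□□□^■□
□□□■□■■■□
□□□■□□■□□
□□□□■■□□□
□□□□□□□□□
[25] □□□□□□□□□
□□□□□<□■□
□□□■□■■■□
□□□■□□■□□
□□□□■■□□□
□□□□□□□□□

1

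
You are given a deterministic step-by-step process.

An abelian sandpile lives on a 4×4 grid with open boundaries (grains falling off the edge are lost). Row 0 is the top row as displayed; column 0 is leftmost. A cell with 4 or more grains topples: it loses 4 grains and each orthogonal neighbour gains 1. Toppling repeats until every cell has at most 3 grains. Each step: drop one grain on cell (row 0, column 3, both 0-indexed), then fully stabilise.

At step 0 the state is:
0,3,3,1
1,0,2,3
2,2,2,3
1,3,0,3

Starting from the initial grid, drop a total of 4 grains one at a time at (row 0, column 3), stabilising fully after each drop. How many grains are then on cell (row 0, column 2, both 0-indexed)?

gen 0: 0,3,3,1
1,0,2,3
2,2,2,3
1,3,0,3
gen 1: 0,3,3,2
1,0,2,3
2,2,2,3
1,3,0,3
gen 2: 0,3,3,3
1,0,2,3
2,2,2,3
1,3,0,3
gen 3: 1,0,2,2
1,2,1,2
2,3,0,2
1,3,2,0
gen 4: 1,0,2,3
1,2,1,2
2,3,0,2
1,3,2,0

2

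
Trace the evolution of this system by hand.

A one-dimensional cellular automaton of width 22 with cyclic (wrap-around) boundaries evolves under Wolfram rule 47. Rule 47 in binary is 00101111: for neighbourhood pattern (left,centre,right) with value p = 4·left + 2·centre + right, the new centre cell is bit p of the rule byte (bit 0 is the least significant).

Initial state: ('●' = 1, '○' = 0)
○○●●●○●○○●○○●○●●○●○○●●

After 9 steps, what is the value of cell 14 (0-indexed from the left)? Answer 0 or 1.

0

gen 0: ○○●●●○●○○●○○●○●●○●○○●●
gen 1: ○●●○○●●○●●○●●●●○●●○●●○
gen 2: ●●○○●●○●●○●●○○○●●○●●○○
gen 3: ●○○●●○●●○●●○○●●●○●●○○●
gen 4: ○○●●○●●○●●○○●●○○●●○○●●
gen 5: ○●●○●●○●●○○●●○○●●○○●●○
gen 6: ●●○●●○●●○○●●○○●●○○●●○○
gen 7: ●○●●○●●○○●●○○●●○○●●○○●
gen 8: ○●●○●●○○●●○○●●○○●●○○●●
gen 9: ●●○●●○○●●○○●●○○●●○○●●○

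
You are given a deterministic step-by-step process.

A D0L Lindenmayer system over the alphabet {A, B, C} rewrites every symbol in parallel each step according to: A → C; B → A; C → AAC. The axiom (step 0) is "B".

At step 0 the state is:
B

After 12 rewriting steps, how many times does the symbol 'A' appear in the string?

0) B
1) A
2) C
3) AAC
4) CCAAC
5) AACAACCCAAC
6) CCAACCCAACAACAACCCAAC
7) AACAACCCAACAACAACCCAACCCAACCCAACAACAACCCAAC
8) CCAACCCAACAACAACCCAACCCAACCCAACAACAACCCAACAACAACCCAACAACAACCCAACCCAACCCAACAACAACCCAAC
9) AACAACCCAACAACAACCCAACCCAACCCAACAACAACCCAACAACAACCCAACAACA…CAACAACAACCCAACAACAACCCAACAACAACCCAACCCAACCCAACAACAACCCAAC  (len 171)
10) CCAACCCAACAACAACCCAACCCAACCCAACAACAACCCAACAACAACCCAACAACAA…CAACAACAACCCAACAACAACCCAACAACAACCCAACCCAACCCAACAACAACCCAAC  (len 341)
11) AACAACCCAACAACAACCCAACCCAACCCAACAACAACCCAACAACAACCCAACAACA…CAACAACAACCCAACAACAACCCAACAACAACCCAACCCAACCCAACAACAACCCAAC  (len 683)
12) CCAACCCAACAACAACCCAACCCAACCCAACAACAACCCAACAACAACCCAACAACAA…CAACAACAACCCAACAACAACCCAACAACAACCCAACCCAACCCAACAACAACCCAAC  (len 1365)

682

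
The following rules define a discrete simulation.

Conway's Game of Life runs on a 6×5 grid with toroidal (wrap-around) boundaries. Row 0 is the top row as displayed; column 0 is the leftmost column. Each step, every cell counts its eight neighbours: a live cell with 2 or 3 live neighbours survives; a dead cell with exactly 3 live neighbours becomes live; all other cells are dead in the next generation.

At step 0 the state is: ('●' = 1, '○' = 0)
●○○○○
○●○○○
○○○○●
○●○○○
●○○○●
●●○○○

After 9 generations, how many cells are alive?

step 0: ●○○○○
○●○○○
○○○○●
○●○○○
●○○○●
●●○○○
step 1: ●○○○○
●○○○○
●○○○○
○○○○●
○○○○●
○●○○○
step 2: ●●○○○
●●○○●
●○○○●
●○○○●
●○○○○
●○○○○
step 3: ○○○○○
○○○○○
○○○●○
○●○○○
●●○○○
●○○○●
step 4: ○○○○○
○○○○○
○○○○○
●●●○○
○●○○●
●●○○●
step 5: ●○○○○
○○○○○
○●○○○
●●●○○
○○○●●
○●○○●
step 6: ●○○○○
○○○○○
●●●○○
●●●●●
○○○●●
○○○●●
step 7: ○○○○●
●○○○○
○○○○○
○○○○○
○●○○○
●○○●○
step 8: ●○○○●
○○○○○
○○○○○
○○○○○
○○○○○
●○○○●
step 9: ●○○○●
○○○○○
○○○○○
○○○○○
○○○○○
●○○○●

4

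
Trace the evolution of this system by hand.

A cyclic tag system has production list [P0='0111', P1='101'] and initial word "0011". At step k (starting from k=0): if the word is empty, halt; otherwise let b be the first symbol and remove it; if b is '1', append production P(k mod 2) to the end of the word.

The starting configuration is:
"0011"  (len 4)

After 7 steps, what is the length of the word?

11

[0] "0011"  (len 4)
[1] "011"  (len 3)
[2] "11"  (len 2)
[3] "10111"  (len 5)
[4] "0111101"  (len 7)
[5] "111101"  (len 6)
[6] "11101101"  (len 8)
[7] "11011010111"  (len 11)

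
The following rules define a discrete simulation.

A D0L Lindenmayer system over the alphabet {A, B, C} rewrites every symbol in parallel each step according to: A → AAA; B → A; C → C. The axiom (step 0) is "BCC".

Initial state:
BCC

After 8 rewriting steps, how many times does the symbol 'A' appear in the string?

2187

gen 0: BCC
gen 1: ACC
gen 2: AAACC
gen 3: AAAAAAAAACC
gen 4: AAAAAAAAAAAAAAAAAAAAAAAAAAACC
gen 5: AAAAAAAAAAAAAAAAAAAAAAAAAAAAAAAAAAAAAAAAAAAAAAAAAAAAAAAAAAAAAAAAAAAAAAAAAAAAAAAAACC
gen 6: AAAAAAAAAAAAAAAAAAAAAAAAAAAAAAAAAAAAAAAAAAAAAAAAAAAAAAAAAA…AAAAAAAAAAAAAAAAAAAAAAAAAAAAAAAAAAAAAAAAAAAAAAAAAAAAAAAACC  (len 245)
gen 7: AAAAAAAAAAAAAAAAAAAAAAAAAAAAAAAAAAAAAAAAAAAAAAAAAAAAAAAAAA…AAAAAAAAAAAAAAAAAAAAAAAAAAAAAAAAAAAAAAAAAAAAAAAAAAAAAAAACC  (len 731)
gen 8: AAAAAAAAAAAAAAAAAAAAAAAAAAAAAAAAAAAAAAAAAAAAAAAAAAAAAAAAAA…AAAAAAAAAAAAAAAAAAAAAAAAAAAAAAAAAAAAAAAAAAAAAAAAAAAAAAAACC  (len 2189)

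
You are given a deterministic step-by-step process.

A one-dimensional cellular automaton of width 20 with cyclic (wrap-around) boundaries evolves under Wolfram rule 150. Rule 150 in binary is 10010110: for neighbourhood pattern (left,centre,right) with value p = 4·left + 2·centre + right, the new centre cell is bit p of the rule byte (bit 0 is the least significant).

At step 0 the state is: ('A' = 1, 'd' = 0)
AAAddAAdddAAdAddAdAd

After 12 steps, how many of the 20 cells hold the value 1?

t=0: AAAddAAdddAAdAddAdAd
t=1: dAdAAddAdAdddAAAAdAd
t=2: AAdddAAAdAAdAdAAddAA
t=3: AdAdAdAdddddAdddAAdA
t=4: ddAdAdAAdddAAAdAdddd
t=5: dAAdAdddAdAdAddAAddd
t=6: AdddAAdAAdAdAAAddAdd
t=7: AAdAddddddAddAdAAAAA
t=8: AddAAddddAAAAAddAAAA
t=9: dAAddAddAdAAAdAAdAAA
t=10: dddAAAAAAddAddddddAd
t=11: ddAdAAAAdAAAAddddAAA
t=12: AAAddAAdddAAdAddAdAd

10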